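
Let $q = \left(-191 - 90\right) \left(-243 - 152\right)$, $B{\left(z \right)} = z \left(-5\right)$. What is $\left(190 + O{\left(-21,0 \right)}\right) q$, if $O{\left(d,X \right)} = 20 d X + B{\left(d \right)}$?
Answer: $32743525$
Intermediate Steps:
$B{\left(z \right)} = - 5 z$
$q = 110995$ ($q = \left(-281\right) \left(-395\right) = 110995$)
$O{\left(d,X \right)} = - 5 d + 20 X d$ ($O{\left(d,X \right)} = 20 d X - 5 d = 20 X d - 5 d = - 5 d + 20 X d$)
$\left(190 + O{\left(-21,0 \right)}\right) q = \left(190 + 5 \left(-21\right) \left(-1 + 4 \cdot 0\right)\right) 110995 = \left(190 + 5 \left(-21\right) \left(-1 + 0\right)\right) 110995 = \left(190 + 5 \left(-21\right) \left(-1\right)\right) 110995 = \left(190 + 105\right) 110995 = 295 \cdot 110995 = 32743525$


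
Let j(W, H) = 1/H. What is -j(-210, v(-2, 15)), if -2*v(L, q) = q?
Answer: 2/15 ≈ 0.13333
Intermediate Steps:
v(L, q) = -q/2
-j(-210, v(-2, 15)) = -1/((-½*15)) = -1/(-15/2) = -1*(-2/15) = 2/15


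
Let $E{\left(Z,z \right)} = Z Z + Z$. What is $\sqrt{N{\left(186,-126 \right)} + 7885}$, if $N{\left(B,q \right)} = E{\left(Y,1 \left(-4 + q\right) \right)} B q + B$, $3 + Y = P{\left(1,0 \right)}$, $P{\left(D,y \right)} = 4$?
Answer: $i \sqrt{38801} \approx 196.98 i$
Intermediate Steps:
$Y = 1$ ($Y = -3 + 4 = 1$)
$E{\left(Z,z \right)} = Z + Z^{2}$ ($E{\left(Z,z \right)} = Z^{2} + Z = Z + Z^{2}$)
$N{\left(B,q \right)} = B + 2 B q$ ($N{\left(B,q \right)} = 1 \left(1 + 1\right) B q + B = 1 \cdot 2 B q + B = 2 B q + B = B + 2 B q$)
$\sqrt{N{\left(186,-126 \right)} + 7885} = \sqrt{186 \left(1 + 2 \left(-126\right)\right) + 7885} = \sqrt{186 \left(1 - 252\right) + 7885} = \sqrt{186 \left(-251\right) + 7885} = \sqrt{-46686 + 7885} = \sqrt{-38801} = i \sqrt{38801}$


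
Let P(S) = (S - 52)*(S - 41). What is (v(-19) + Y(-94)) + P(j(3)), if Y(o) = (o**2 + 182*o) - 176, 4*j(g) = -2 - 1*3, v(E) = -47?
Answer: -99923/16 ≈ -6245.2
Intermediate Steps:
j(g) = -5/4 (j(g) = (-2 - 1*3)/4 = (-2 - 3)/4 = (1/4)*(-5) = -5/4)
P(S) = (-52 + S)*(-41 + S)
Y(o) = -176 + o**2 + 182*o
(v(-19) + Y(-94)) + P(j(3)) = (-47 + (-176 + (-94)**2 + 182*(-94))) + (2132 + (-5/4)**2 - 93*(-5/4)) = (-47 + (-176 + 8836 - 17108)) + (2132 + 25/16 + 465/4) = (-47 - 8448) + 35997/16 = -8495 + 35997/16 = -99923/16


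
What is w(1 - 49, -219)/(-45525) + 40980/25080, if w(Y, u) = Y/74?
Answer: 383490769/234696550 ≈ 1.6340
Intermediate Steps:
w(Y, u) = Y/74 (w(Y, u) = Y*(1/74) = Y/74)
w(1 - 49, -219)/(-45525) + 40980/25080 = ((1 - 49)/74)/(-45525) + 40980/25080 = ((1/74)*(-48))*(-1/45525) + 40980*(1/25080) = -24/37*(-1/45525) + 683/418 = 8/561475 + 683/418 = 383490769/234696550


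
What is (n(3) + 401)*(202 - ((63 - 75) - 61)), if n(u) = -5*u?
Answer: 106150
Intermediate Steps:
(n(3) + 401)*(202 - ((63 - 75) - 61)) = (-5*3 + 401)*(202 - ((63 - 75) - 61)) = (-15 + 401)*(202 - (-12 - 61)) = 386*(202 - 1*(-73)) = 386*(202 + 73) = 386*275 = 106150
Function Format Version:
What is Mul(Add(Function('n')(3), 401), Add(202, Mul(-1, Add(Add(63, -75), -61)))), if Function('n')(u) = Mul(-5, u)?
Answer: 106150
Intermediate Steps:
Mul(Add(Function('n')(3), 401), Add(202, Mul(-1, Add(Add(63, -75), -61)))) = Mul(Add(Mul(-5, 3), 401), Add(202, Mul(-1, Add(Add(63, -75), -61)))) = Mul(Add(-15, 401), Add(202, Mul(-1, Add(-12, -61)))) = Mul(386, Add(202, Mul(-1, -73))) = Mul(386, Add(202, 73)) = Mul(386, 275) = 106150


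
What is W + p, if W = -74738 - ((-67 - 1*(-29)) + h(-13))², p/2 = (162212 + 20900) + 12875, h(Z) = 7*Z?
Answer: 300595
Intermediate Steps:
p = 391974 (p = 2*((162212 + 20900) + 12875) = 2*(183112 + 12875) = 2*195987 = 391974)
W = -91379 (W = -74738 - ((-67 - 1*(-29)) + 7*(-13))² = -74738 - ((-67 + 29) - 91)² = -74738 - (-38 - 91)² = -74738 - 1*(-129)² = -74738 - 1*16641 = -74738 - 16641 = -91379)
W + p = -91379 + 391974 = 300595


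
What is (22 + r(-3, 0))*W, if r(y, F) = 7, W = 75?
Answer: 2175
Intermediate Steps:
(22 + r(-3, 0))*W = (22 + 7)*75 = 29*75 = 2175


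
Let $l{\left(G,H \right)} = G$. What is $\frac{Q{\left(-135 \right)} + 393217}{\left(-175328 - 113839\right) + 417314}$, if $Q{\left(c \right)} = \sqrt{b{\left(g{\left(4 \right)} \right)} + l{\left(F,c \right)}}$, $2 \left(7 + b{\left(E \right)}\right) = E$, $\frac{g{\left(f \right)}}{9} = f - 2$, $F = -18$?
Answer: $\frac{393217}{128147} + \frac{4 i}{128147} \approx 3.0685 + 3.1214 \cdot 10^{-5} i$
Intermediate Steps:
$g{\left(f \right)} = -18 + 9 f$ ($g{\left(f \right)} = 9 \left(f - 2\right) = 9 \left(-2 + f\right) = -18 + 9 f$)
$b{\left(E \right)} = -7 + \frac{E}{2}$
$Q{\left(c \right)} = 4 i$ ($Q{\left(c \right)} = \sqrt{\left(-7 + \frac{-18 + 9 \cdot 4}{2}\right) - 18} = \sqrt{\left(-7 + \frac{-18 + 36}{2}\right) - 18} = \sqrt{\left(-7 + \frac{1}{2} \cdot 18\right) - 18} = \sqrt{\left(-7 + 9\right) - 18} = \sqrt{2 - 18} = \sqrt{-16} = 4 i$)
$\frac{Q{\left(-135 \right)} + 393217}{\left(-175328 - 113839\right) + 417314} = \frac{4 i + 393217}{\left(-175328 - 113839\right) + 417314} = \frac{393217 + 4 i}{-289167 + 417314} = \frac{393217 + 4 i}{128147} = \left(393217 + 4 i\right) \frac{1}{128147} = \frac{393217}{128147} + \frac{4 i}{128147}$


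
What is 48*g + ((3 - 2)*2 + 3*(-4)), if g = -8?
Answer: -394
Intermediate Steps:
48*g + ((3 - 2)*2 + 3*(-4)) = 48*(-8) + ((3 - 2)*2 + 3*(-4)) = -384 + (1*2 - 12) = -384 + (2 - 12) = -384 - 10 = -394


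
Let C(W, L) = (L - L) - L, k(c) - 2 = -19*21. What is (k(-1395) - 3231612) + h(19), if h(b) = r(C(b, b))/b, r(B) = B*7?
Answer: -3232016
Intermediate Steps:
k(c) = -397 (k(c) = 2 - 19*21 = 2 - 399 = -397)
C(W, L) = -L (C(W, L) = 0 - L = -L)
r(B) = 7*B
h(b) = -7 (h(b) = (7*(-b))/b = (-7*b)/b = -7)
(k(-1395) - 3231612) + h(19) = (-397 - 3231612) - 7 = -3232009 - 7 = -3232016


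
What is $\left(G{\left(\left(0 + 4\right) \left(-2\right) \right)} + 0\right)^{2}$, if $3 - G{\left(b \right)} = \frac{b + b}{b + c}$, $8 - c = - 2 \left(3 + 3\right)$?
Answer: $\frac{169}{9} \approx 18.778$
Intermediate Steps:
$c = 20$ ($c = 8 - - 2 \left(3 + 3\right) = 8 - \left(-2\right) 6 = 8 - -12 = 8 + 12 = 20$)
$G{\left(b \right)} = 3 - \frac{2 b}{20 + b}$ ($G{\left(b \right)} = 3 - \frac{b + b}{b + 20} = 3 - \frac{2 b}{20 + b}$)
$\left(G{\left(\left(0 + 4\right) \left(-2\right) \right)} + 0\right)^{2} = \left(\frac{60 + \left(0 + 4\right) \left(-2\right)}{20 + \left(0 + 4\right) \left(-2\right)} + 0\right)^{2} = \left(\frac{60 + 4 \left(-2\right)}{20 + 4 \left(-2\right)} + 0\right)^{2} = \left(\frac{60 - 8}{20 - 8} + 0\right)^{2} = \left(\frac{1}{12} \cdot 52 + 0\right)^{2} = \left(\frac{13}{3} + 0\right)^{2} = \left(\frac{13}{3}\right)^{2} = \frac{169}{9}$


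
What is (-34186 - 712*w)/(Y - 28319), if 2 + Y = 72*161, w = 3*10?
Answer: 55546/16729 ≈ 3.3203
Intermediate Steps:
w = 30
Y = 11590 (Y = -2 + 72*161 = -2 + 11592 = 11590)
(-34186 - 712*w)/(Y - 28319) = (-34186 - 712*30)/(11590 - 28319) = (-34186 - 21360)/(-16729) = -55546*(-1/16729) = 55546/16729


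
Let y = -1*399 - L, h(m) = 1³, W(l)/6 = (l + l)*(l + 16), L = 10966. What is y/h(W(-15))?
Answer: -11365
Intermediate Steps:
W(l) = 12*l*(16 + l) (W(l) = 6*((l + l)*(l + 16)) = 6*((2*l)*(16 + l)) = 6*(2*l*(16 + l)) = 12*l*(16 + l))
h(m) = 1
y = -11365 (y = -1*399 - 1*10966 = -399 - 10966 = -11365)
y/h(W(-15)) = -11365/1 = -11365*1 = -11365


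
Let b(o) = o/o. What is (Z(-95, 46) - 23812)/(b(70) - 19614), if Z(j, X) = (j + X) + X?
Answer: 2165/1783 ≈ 1.2142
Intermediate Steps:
Z(j, X) = j + 2*X (Z(j, X) = (X + j) + X = j + 2*X)
b(o) = 1
(Z(-95, 46) - 23812)/(b(70) - 19614) = ((-95 + 2*46) - 23812)/(1 - 19614) = ((-95 + 92) - 23812)/(-19613) = (-3 - 23812)*(-1/19613) = -23815*(-1/19613) = 2165/1783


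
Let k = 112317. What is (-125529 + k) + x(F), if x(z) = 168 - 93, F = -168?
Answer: -13137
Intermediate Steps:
x(z) = 75
(-125529 + k) + x(F) = (-125529 + 112317) + 75 = -13212 + 75 = -13137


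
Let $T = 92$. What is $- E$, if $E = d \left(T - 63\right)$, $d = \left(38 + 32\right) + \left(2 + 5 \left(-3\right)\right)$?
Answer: $-1653$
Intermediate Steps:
$d = 57$ ($d = 70 + \left(2 - 15\right) = 70 - 13 = 57$)
$E = 1653$ ($E = 57 \left(92 - 63\right) = 57 \cdot 29 = 1653$)
$- E = \left(-1\right) 1653 = -1653$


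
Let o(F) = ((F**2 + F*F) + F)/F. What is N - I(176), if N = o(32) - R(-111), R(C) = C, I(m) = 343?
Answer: -167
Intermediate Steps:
o(F) = (F + 2*F**2)/F (o(F) = ((F**2 + F**2) + F)/F = (2*F**2 + F)/F = (F + 2*F**2)/F)
N = 176 (N = (1 + 2*32) - 1*(-111) = (1 + 64) + 111 = 65 + 111 = 176)
N - I(176) = 176 - 1*343 = 176 - 343 = -167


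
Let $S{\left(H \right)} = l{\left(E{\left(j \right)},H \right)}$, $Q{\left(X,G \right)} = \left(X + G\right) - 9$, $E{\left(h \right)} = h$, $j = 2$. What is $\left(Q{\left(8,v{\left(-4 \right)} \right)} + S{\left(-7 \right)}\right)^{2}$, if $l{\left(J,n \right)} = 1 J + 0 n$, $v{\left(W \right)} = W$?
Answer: $9$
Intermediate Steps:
$Q{\left(X,G \right)} = -9 + G + X$ ($Q{\left(X,G \right)} = \left(G + X\right) - 9 = -9 + G + X$)
$l{\left(J,n \right)} = J$ ($l{\left(J,n \right)} = J + 0 = J$)
$S{\left(H \right)} = 2$
$\left(Q{\left(8,v{\left(-4 \right)} \right)} + S{\left(-7 \right)}\right)^{2} = \left(\left(-9 - 4 + 8\right) + 2\right)^{2} = \left(-5 + 2\right)^{2} = \left(-3\right)^{2} = 9$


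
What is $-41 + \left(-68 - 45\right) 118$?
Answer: $-13375$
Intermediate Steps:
$-41 + \left(-68 - 45\right) 118 = -41 - 13334 = -13375$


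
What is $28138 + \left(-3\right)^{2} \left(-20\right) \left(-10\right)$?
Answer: $29938$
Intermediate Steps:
$28138 + \left(-3\right)^{2} \left(-20\right) \left(-10\right) = 28138 + 9 \left(-20\right) \left(-10\right) = 28138 - -1800 = 28138 + 1800 = 29938$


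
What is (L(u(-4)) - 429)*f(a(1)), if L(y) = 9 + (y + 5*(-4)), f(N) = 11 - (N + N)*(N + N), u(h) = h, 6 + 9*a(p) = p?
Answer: -117068/27 ≈ -4335.9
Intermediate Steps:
a(p) = -⅔ + p/9
f(N) = 11 - 4*N² (f(N) = 11 - 2*N*2*N = 11 - 4*N²)
L(y) = -11 + y (L(y) = 9 + (y - 20) = 9 + (-20 + y) = -11 + y)
(L(u(-4)) - 429)*f(a(1)) = ((-11 - 4) - 429)*(11 - 4*(-⅔ + (⅑)*1)²) = (-15 - 429)*(11 - 4*(-⅔ + ⅑)²) = -444*(11 - 4*(-5/9)²) = -444*(11 - 4*25/81) = -444*(11 - 100/81) = -444*791/81 = -117068/27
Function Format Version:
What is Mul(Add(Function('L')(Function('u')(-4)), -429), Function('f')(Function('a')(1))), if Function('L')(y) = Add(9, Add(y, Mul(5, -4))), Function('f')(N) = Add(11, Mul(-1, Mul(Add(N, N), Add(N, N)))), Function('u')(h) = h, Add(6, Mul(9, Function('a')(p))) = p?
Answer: Rational(-117068, 27) ≈ -4335.9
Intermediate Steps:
Function('a')(p) = Add(Rational(-2, 3), Mul(Rational(1, 9), p))
Function('f')(N) = Add(11, Mul(-4, Pow(N, 2))) (Function('f')(N) = Add(11, Mul(-1, Mul(Mul(2, N), Mul(2, N)))) = Add(11, Mul(-1, Mul(4, Pow(N, 2)))) = Add(11, Mul(-4, Pow(N, 2))))
Function('L')(y) = Add(-11, y) (Function('L')(y) = Add(9, Add(y, -20)) = Add(9, Add(-20, y)) = Add(-11, y))
Mul(Add(Function('L')(Function('u')(-4)), -429), Function('f')(Function('a')(1))) = Mul(Add(Add(-11, -4), -429), Add(11, Mul(-4, Pow(Add(Rational(-2, 3), Mul(Rational(1, 9), 1)), 2)))) = Mul(Add(-15, -429), Add(11, Mul(-4, Pow(Add(Rational(-2, 3), Rational(1, 9)), 2)))) = Mul(-444, Add(11, Mul(-4, Pow(Rational(-5, 9), 2)))) = Mul(-444, Add(11, Mul(-4, Rational(25, 81)))) = Mul(-444, Add(11, Rational(-100, 81))) = Mul(-444, Rational(791, 81)) = Rational(-117068, 27)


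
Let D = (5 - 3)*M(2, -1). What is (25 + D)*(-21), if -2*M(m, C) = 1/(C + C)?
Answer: -1071/2 ≈ -535.50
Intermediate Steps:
M(m, C) = -1/(4*C) (M(m, C) = -1/(2*(C + C)) = -1/(2*C)/2 = -1/(4*C))
D = ½ (D = (5 - 3)*(-¼/(-1)) = 2*(-¼*(-1)) = 2*(¼) = ½ ≈ 0.50000)
(25 + D)*(-21) = (25 + ½)*(-21) = (51/2)*(-21) = -1071/2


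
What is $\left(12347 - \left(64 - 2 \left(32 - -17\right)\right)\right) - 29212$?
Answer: $-16831$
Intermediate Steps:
$\left(12347 - \left(64 - 2 \left(32 - -17\right)\right)\right) - 29212 = \left(12347 - \left(64 - 2 \left(32 + 17\right)\right)\right) - 29212 = \left(12347 + \left(-64 + 2 \cdot 49\right)\right) - 29212 = \left(12347 + \left(-64 + 98\right)\right) - 29212 = \left(12347 + 34\right) - 29212 = 12381 - 29212 = -16831$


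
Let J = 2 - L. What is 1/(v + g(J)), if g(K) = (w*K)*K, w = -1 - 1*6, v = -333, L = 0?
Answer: -1/361 ≈ -0.0027701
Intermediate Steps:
w = -7 (w = -1 - 6 = -7)
J = 2 (J = 2 - 1*0 = 2 + 0 = 2)
g(K) = -7*K**2 (g(K) = (-7*K)*K = -7*K**2)
1/(v + g(J)) = 1/(-333 - 7*2**2) = 1/(-333 - 7*4) = 1/(-333 - 28) = 1/(-361) = -1/361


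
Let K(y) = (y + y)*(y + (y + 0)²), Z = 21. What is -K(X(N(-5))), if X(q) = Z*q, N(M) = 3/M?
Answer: 460404/125 ≈ 3683.2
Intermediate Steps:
X(q) = 21*q
K(y) = 2*y*(y + y²) (K(y) = (2*y)*(y + y²) = 2*y*(y + y²))
-K(X(N(-5))) = -2*(21*(3/(-5)))²*(1 + 21*(3/(-5))) = -2*(21*(3*(-⅕)))²*(1 + 21*(3*(-⅕))) = -2*(21*(-⅗))²*(1 + 21*(-⅗)) = -2*(-63/5)²*(1 - 63/5) = -2*3969*(-58)/(25*5) = -1*(-460404/125) = 460404/125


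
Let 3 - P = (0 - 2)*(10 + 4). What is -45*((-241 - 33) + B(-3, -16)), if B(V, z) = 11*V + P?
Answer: 12420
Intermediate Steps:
P = 31 (P = 3 - (0 - 2)*(10 + 4) = 3 - (-2)*14 = 3 - 1*(-28) = 3 + 28 = 31)
B(V, z) = 31 + 11*V (B(V, z) = 11*V + 31 = 31 + 11*V)
-45*((-241 - 33) + B(-3, -16)) = -45*((-241 - 33) + (31 + 11*(-3))) = -45*(-274 + (31 - 33)) = -45*(-274 - 2) = -45*(-276) = 12420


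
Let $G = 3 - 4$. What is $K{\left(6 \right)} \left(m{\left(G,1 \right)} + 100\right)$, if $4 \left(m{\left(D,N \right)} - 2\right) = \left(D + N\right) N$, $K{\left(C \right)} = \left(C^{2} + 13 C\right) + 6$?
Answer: $12240$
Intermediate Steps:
$K{\left(C \right)} = 6 + C^{2} + 13 C$
$G = -1$ ($G = 3 - 4 = -1$)
$m{\left(D,N \right)} = 2 + \frac{N \left(D + N\right)}{4}$ ($m{\left(D,N \right)} = 2 + \frac{\left(D + N\right) N}{4} = 2 + \frac{N \left(D + N\right)}{4}$)
$K{\left(6 \right)} \left(m{\left(G,1 \right)} + 100\right) = \left(6 + 6^{2} + 13 \cdot 6\right) \left(\left(2 + \frac{1^{2}}{4} + \frac{1}{4} \left(-1\right) 1\right) + 100\right) = \left(6 + 36 + 78\right) \left(\left(2 + \frac{1}{4} \cdot 1 - \frac{1}{4}\right) + 100\right) = 120 \left(\left(2 + \frac{1}{4} - \frac{1}{4}\right) + 100\right) = 120 \left(2 + 100\right) = 120 \cdot 102 = 12240$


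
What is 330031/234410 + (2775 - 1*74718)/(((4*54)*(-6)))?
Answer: 2881979801/50632560 ≈ 56.919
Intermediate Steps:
330031/234410 + (2775 - 1*74718)/(((4*54)*(-6))) = 330031*(1/234410) + (2775 - 74718)/((216*(-6))) = 330031/234410 - 71943/(-1296) = 330031/234410 - 71943*(-1/1296) = 330031/234410 + 23981/432 = 2881979801/50632560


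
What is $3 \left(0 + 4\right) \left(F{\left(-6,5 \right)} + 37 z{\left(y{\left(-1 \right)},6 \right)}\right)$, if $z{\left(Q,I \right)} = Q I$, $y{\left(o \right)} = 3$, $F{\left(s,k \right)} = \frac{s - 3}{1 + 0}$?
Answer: $7884$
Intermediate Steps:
$F{\left(s,k \right)} = -3 + s$ ($F{\left(s,k \right)} = \frac{-3 + s}{1} = \left(-3 + s\right) 1 = -3 + s$)
$z{\left(Q,I \right)} = I Q$
$3 \left(0 + 4\right) \left(F{\left(-6,5 \right)} + 37 z{\left(y{\left(-1 \right)},6 \right)}\right) = 3 \left(0 + 4\right) \left(\left(-3 - 6\right) + 37 \cdot 6 \cdot 3\right) = 3 \cdot 4 \left(-9 + 37 \cdot 18\right) = 12 \left(-9 + 666\right) = 12 \cdot 657 = 7884$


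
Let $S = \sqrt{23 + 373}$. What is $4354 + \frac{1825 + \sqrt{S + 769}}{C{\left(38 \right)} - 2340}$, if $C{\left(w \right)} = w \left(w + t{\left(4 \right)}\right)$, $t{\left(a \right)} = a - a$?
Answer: $\frac{3899359}{896} - \frac{\sqrt{769 + 6 \sqrt{11}}}{896} \approx 4351.9$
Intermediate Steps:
$t{\left(a \right)} = 0$
$S = 6 \sqrt{11}$ ($S = \sqrt{396} = 6 \sqrt{11} \approx 19.9$)
$C{\left(w \right)} = w^{2}$ ($C{\left(w \right)} = w \left(w + 0\right) = w w = w^{2}$)
$4354 + \frac{1825 + \sqrt{S + 769}}{C{\left(38 \right)} - 2340} = 4354 + \frac{1825 + \sqrt{6 \sqrt{11} + 769}}{38^{2} - 2340} = 4354 + \frac{1825 + \sqrt{769 + 6 \sqrt{11}}}{1444 - 2340} = 4354 + \frac{1825 + \sqrt{769 + 6 \sqrt{11}}}{-896} = 4354 + \left(1825 + \sqrt{769 + 6 \sqrt{11}}\right) \left(- \frac{1}{896}\right) = 4354 - \left(\frac{1825}{896} + \frac{\sqrt{769 + 6 \sqrt{11}}}{896}\right) = \frac{3899359}{896} - \frac{\sqrt{769 + 6 \sqrt{11}}}{896}$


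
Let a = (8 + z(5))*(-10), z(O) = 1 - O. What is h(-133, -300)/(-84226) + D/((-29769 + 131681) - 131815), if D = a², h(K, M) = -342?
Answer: -62267387/1259305039 ≈ -0.049446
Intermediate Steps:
a = -40 (a = (8 + (1 - 1*5))*(-10) = (8 + (1 - 5))*(-10) = (8 - 4)*(-10) = 4*(-10) = -40)
D = 1600 (D = (-40)² = 1600)
h(-133, -300)/(-84226) + D/((-29769 + 131681) - 131815) = -342/(-84226) + 1600/((-29769 + 131681) - 131815) = -342*(-1/84226) + 1600/(101912 - 131815) = 171/42113 + 1600/(-29903) = 171/42113 + 1600*(-1/29903) = 171/42113 - 1600/29903 = -62267387/1259305039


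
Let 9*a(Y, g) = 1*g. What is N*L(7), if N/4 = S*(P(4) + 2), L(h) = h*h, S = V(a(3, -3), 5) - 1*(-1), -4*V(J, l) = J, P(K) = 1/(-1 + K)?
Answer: 4459/9 ≈ 495.44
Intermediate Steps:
a(Y, g) = g/9 (a(Y, g) = (1*g)/9 = g/9)
V(J, l) = -J/4
S = 13/12 (S = -(-3)/36 - 1*(-1) = -¼*(-⅓) + 1 = 1/12 + 1 = 13/12 ≈ 1.0833)
L(h) = h²
N = 91/9 (N = 4*(13*(1/(-1 + 4) + 2)/12) = 4*(13*(1/3 + 2)/12) = 4*(13*(⅓ + 2)/12) = 4*((13/12)*(7/3)) = 4*(91/36) = 91/9 ≈ 10.111)
N*L(7) = (91/9)*7² = (91/9)*49 = 4459/9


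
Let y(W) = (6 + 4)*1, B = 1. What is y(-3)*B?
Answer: 10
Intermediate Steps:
y(W) = 10 (y(W) = 10*1 = 10)
y(-3)*B = 10*1 = 10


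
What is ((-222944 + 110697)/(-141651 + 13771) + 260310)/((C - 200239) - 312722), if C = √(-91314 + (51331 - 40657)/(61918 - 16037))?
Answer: -13744764743922481511/27085040684532927240 - 1752029213*I*√1334871678415/6771260171133231810 ≈ -0.50747 - 0.00029895*I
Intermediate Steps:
C = 12*I*√1334871678415/45881 (C = √(-91314 + 10674/45881) = √(-4189566960/45881) = 12*I*√1334871678415/45881 ≈ 302.18*I)
((-222944 + 110697)/(-141651 + 13771) + 260310)/((C - 200239) - 312722) = ((-222944 + 110697)/(-141651 + 13771) + 260310)/((12*I*√1334871678415/45881 - 200239) - 312722) = (-112247/(-127880) + 260310)/((-200239 + 12*I*√1334871678415/45881) - 312722) = (-112247*(-1/127880) + 260310)/(-512961 + 12*I*√1334871678415/45881) = (112247/127880 + 260310)/(-512961 + 12*I*√1334871678415/45881) = 33288555047/(127880*(-512961 + 12*I*√1334871678415/45881))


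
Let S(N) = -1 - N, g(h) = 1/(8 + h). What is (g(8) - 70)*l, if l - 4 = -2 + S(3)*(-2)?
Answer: -5595/8 ≈ -699.38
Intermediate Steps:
l = 10 (l = 4 + (-2 + (-1 - 1*3)*(-2)) = 4 + (-2 + (-1 - 3)*(-2)) = 4 + (-2 - 4*(-2)) = 4 + (-2 + 8) = 4 + 6 = 10)
(g(8) - 70)*l = (1/(8 + 8) - 70)*10 = (1/16 - 70)*10 = -1119/16*10 = -5595/8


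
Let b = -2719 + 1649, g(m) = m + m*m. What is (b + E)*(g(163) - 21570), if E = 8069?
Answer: 36128838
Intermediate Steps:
g(m) = m + m**2
b = -1070
(b + E)*(g(163) - 21570) = (-1070 + 8069)*(163*(1 + 163) - 21570) = 6999*(163*164 - 21570) = 6999*(26732 - 21570) = 6999*5162 = 36128838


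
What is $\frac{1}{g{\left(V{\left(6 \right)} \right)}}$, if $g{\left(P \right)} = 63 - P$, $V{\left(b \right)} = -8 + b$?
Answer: $\frac{1}{65} \approx 0.015385$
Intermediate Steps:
$\frac{1}{g{\left(V{\left(6 \right)} \right)}} = \frac{1}{63 - \left(-8 + 6\right)} = \frac{1}{63 - -2} = \frac{1}{63 + 2} = \frac{1}{65}$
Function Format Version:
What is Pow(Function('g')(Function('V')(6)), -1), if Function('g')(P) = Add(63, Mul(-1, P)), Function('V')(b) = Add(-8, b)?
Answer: Rational(1, 65) ≈ 0.015385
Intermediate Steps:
Pow(Function('g')(Function('V')(6)), -1) = Pow(Add(63, Mul(-1, Add(-8, 6))), -1) = Pow(Add(63, Mul(-1, -2)), -1) = Pow(Add(63, 2), -1) = Pow(65, -1) = Rational(1, 65)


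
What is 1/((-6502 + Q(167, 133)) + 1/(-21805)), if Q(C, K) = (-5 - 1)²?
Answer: -21805/140991131 ≈ -0.00015466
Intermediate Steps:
Q(C, K) = 36 (Q(C, K) = (-6)² = 36)
1/((-6502 + Q(167, 133)) + 1/(-21805)) = 1/((-6502 + 36) + 1/(-21805)) = 1/(-6466 - 1/21805) = 1/(-140991131/21805) = -21805/140991131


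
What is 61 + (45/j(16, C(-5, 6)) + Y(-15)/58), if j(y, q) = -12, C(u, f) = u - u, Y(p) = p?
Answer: 6611/116 ≈ 56.991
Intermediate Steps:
C(u, f) = 0
61 + (45/j(16, C(-5, 6)) + Y(-15)/58) = 61 + (45/(-12) - 15/58) = 61 + (45*(-1/12) - 15*1/58) = 61 + (-15/4 - 15/58) = 61 - 465/116 = 6611/116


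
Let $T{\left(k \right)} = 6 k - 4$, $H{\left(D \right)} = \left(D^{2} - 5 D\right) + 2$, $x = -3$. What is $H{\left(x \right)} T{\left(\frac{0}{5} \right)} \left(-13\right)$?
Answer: $1352$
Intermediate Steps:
$H{\left(D \right)} = 2 + D^{2} - 5 D$
$T{\left(k \right)} = -4 + 6 k$
$H{\left(x \right)} T{\left(\frac{0}{5} \right)} \left(-13\right) = \left(2 + \left(-3\right)^{2} - -15\right) \left(-4 + 6 \cdot \frac{0}{5}\right) \left(-13\right) = \left(2 + 9 + 15\right) \left(-4 + 6 \cdot 0 \cdot \frac{1}{5}\right) \left(-13\right) = 26 \left(-4 + 6 \cdot 0\right) \left(-13\right) = 26 \left(-4 + 0\right) \left(-13\right) = 26 \left(-4\right) \left(-13\right) = \left(-104\right) \left(-13\right) = 1352$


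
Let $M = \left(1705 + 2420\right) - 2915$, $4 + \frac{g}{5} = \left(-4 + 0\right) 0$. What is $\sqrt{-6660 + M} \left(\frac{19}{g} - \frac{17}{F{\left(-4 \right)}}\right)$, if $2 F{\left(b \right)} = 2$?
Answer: $- \frac{359 i \sqrt{218}}{4} \approx - 1325.1 i$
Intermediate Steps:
$g = -20$ ($g = -20 + 5 \left(-4 + 0\right) 0 = -20 + 5 \left(\left(-4\right) 0\right) = -20 + 5 \cdot 0 = -20 + 0 = -20$)
$F{\left(b \right)} = 1$ ($F{\left(b \right)} = \frac{1}{2} \cdot 2 = 1$)
$M = 1210$ ($M = 4125 - 2915 = 1210$)
$\sqrt{-6660 + M} \left(\frac{19}{g} - \frac{17}{F{\left(-4 \right)}}\right) = \sqrt{-6660 + 1210} \left(\frac{19}{-20} - \frac{17}{1}\right) = \sqrt{-5450} \left(19 \left(- \frac{1}{20}\right) - 17\right) = 5 i \sqrt{218} \left(- \frac{19}{20} - 17\right) = 5 i \sqrt{218} \left(- \frac{359}{20}\right) = - \frac{359 i \sqrt{218}}{4}$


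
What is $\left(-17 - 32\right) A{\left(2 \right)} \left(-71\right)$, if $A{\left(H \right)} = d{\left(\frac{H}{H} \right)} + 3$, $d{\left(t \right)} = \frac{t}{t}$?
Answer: $13916$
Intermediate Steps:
$d{\left(t \right)} = 1$
$A{\left(H \right)} = 4$ ($A{\left(H \right)} = 1 + 3 = 4$)
$\left(-17 - 32\right) A{\left(2 \right)} \left(-71\right) = \left(-17 - 32\right) 4 \left(-71\right) = \left(-49\right) 4 \left(-71\right) = \left(-196\right) \left(-71\right) = 13916$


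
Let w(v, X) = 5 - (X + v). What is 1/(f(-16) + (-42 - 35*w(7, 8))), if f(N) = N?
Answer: 1/292 ≈ 0.0034247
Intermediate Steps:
w(v, X) = 5 - X - v (w(v, X) = 5 + (-X - v) = 5 - X - v)
1/(f(-16) + (-42 - 35*w(7, 8))) = 1/(-16 + (-42 - 35*(5 - 1*8 - 1*7))) = 1/(-16 + (-42 - 35*(5 - 8 - 7))) = 1/(-16 + (-42 - 35*(-10))) = 1/(-16 + (-42 + 350)) = 1/(-16 + 308) = 1/292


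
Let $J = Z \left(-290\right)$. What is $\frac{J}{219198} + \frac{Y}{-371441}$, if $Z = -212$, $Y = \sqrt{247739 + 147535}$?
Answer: $\frac{30740}{109599} - \frac{\sqrt{395274}}{371441} \approx 0.27878$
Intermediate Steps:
$Y = \sqrt{395274} \approx 628.71$
$J = 61480$ ($J = \left(-212\right) \left(-290\right) = 61480$)
$\frac{J}{219198} + \frac{Y}{-371441} = \frac{61480}{219198} + \frac{\sqrt{395274}}{-371441} = 61480 \cdot \frac{1}{219198} + \sqrt{395274} \left(- \frac{1}{371441}\right) = \frac{30740}{109599} - \frac{\sqrt{395274}}{371441}$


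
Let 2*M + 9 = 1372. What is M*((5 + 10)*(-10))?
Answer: -102225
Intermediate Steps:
M = 1363/2 (M = -9/2 + (1/2)*1372 = -9/2 + 686 = 1363/2 ≈ 681.50)
M*((5 + 10)*(-10)) = 1363*((5 + 10)*(-10))/2 = 1363*(15*(-10))/2 = (1363/2)*(-150) = -102225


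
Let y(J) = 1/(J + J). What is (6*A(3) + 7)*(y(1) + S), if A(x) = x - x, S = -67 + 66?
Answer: -7/2 ≈ -3.5000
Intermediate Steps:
S = -1
y(J) = 1/(2*J)
A(x) = 0
(6*A(3) + 7)*(y(1) + S) = (6*0 + 7)*((½)/1 - 1) = (0 + 7)*((½)*1 - 1) = 7*(½ - 1) = 7*(-½) = -7/2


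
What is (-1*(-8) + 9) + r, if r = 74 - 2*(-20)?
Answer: 131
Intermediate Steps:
r = 114 (r = 74 - 1*(-40) = 74 + 40 = 114)
(-1*(-8) + 9) + r = (-1*(-8) + 9) + 114 = (8 + 9) + 114 = 17 + 114 = 131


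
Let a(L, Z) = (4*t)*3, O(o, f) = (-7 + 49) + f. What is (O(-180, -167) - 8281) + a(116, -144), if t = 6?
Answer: -8334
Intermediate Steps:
O(o, f) = 42 + f
a(L, Z) = 72 (a(L, Z) = (4*6)*3 = 24*3 = 72)
(O(-180, -167) - 8281) + a(116, -144) = ((42 - 167) - 8281) + 72 = (-125 - 8281) + 72 = -8406 + 72 = -8334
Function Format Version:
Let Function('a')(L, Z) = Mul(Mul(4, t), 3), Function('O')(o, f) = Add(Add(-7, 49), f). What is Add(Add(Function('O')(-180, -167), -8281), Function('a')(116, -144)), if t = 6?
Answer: -8334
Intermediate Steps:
Function('O')(o, f) = Add(42, f)
Function('a')(L, Z) = 72 (Function('a')(L, Z) = Mul(Mul(4, 6), 3) = Mul(24, 3) = 72)
Add(Add(Function('O')(-180, -167), -8281), Function('a')(116, -144)) = Add(Add(Add(42, -167), -8281), 72) = Add(Add(-125, -8281), 72) = Add(-8406, 72) = -8334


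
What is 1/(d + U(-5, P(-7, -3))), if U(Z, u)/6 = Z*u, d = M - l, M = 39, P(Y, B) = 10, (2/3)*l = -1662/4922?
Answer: -4922/1282149 ≈ -0.0038389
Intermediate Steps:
l = -2493/4922 (l = 3*(-1662/4922)/2 = 3*(-1662*1/4922)/2 = (3/2)*(-831/2461) = -2493/4922 ≈ -0.50650)
d = 194451/4922 (d = 39 - 1*(-2493/4922) = 39 + 2493/4922 = 194451/4922 ≈ 39.506)
U(Z, u) = 6*Z*u (U(Z, u) = 6*(Z*u) = 6*Z*u)
1/(d + U(-5, P(-7, -3))) = 1/(194451/4922 + 6*(-5)*10) = 1/(194451/4922 - 300) = 1/(-1282149/4922) = -4922/1282149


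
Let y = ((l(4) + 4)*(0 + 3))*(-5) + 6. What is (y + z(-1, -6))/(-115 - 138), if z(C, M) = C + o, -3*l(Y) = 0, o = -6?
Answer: 61/253 ≈ 0.24111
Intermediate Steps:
l(Y) = 0 (l(Y) = -1/3*0 = 0)
z(C, M) = -6 + C (z(C, M) = C - 6 = -6 + C)
y = -54 (y = ((0 + 4)*(0 + 3))*(-5) + 6 = (4*3)*(-5) + 6 = 12*(-5) + 6 = -60 + 6 = -54)
(y + z(-1, -6))/(-115 - 138) = (-54 + (-6 - 1))/(-115 - 138) = (-54 - 7)/(-253) = -61*(-1/253) = 61/253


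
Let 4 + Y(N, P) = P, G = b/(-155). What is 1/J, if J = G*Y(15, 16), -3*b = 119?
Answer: 155/476 ≈ 0.32563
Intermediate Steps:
b = -119/3 (b = -⅓*119 = -119/3 ≈ -39.667)
G = 119/465 (G = -119/3/(-155) = -119/3*(-1/155) = 119/465 ≈ 0.25591)
Y(N, P) = -4 + P
J = 476/155 (J = 119*(-4 + 16)/465 = (119/465)*12 = 476/155 ≈ 3.0710)
1/J = 1/(476/155) = 155/476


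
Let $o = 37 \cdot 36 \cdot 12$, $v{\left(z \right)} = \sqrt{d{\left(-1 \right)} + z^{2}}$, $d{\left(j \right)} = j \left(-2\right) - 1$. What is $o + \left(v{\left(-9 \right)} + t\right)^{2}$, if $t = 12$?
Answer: $16210 + 24 \sqrt{82} \approx 16427.0$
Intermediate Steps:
$d{\left(j \right)} = -1 - 2 j$ ($d{\left(j \right)} = - 2 j - 1 = -1 - 2 j$)
$v{\left(z \right)} = \sqrt{1 + z^{2}}$ ($v{\left(z \right)} = \sqrt{\left(-1 - -2\right) + z^{2}} = \sqrt{\left(-1 + 2\right) + z^{2}} = \sqrt{1 + z^{2}}$)
$o = 15984$ ($o = 1332 \cdot 12 = 15984$)
$o + \left(v{\left(-9 \right)} + t\right)^{2} = 15984 + \left(\sqrt{1 + \left(-9\right)^{2}} + 12\right)^{2} = 15984 + \left(\sqrt{1 + 81} + 12\right)^{2} = 15984 + \left(\sqrt{82} + 12\right)^{2} = 15984 + \left(12 + \sqrt{82}\right)^{2}$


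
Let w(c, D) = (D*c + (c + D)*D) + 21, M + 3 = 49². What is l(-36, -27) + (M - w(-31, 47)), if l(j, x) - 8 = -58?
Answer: 3032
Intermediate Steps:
l(j, x) = -50 (l(j, x) = 8 - 58 = -50)
M = 2398 (M = -3 + 49² = -3 + 2401 = 2398)
w(c, D) = 21 + D*c + D*(D + c) (w(c, D) = (D*c + (D + c)*D) + 21 = (D*c + D*(D + c)) + 21 = 21 + D*c + D*(D + c))
l(-36, -27) + (M - w(-31, 47)) = -50 + (2398 - (21 + 47² + 2*47*(-31))) = -50 + (2398 - (21 + 2209 - 2914)) = -50 + (2398 - 1*(-684)) = -50 + (2398 + 684) = -50 + 3082 = 3032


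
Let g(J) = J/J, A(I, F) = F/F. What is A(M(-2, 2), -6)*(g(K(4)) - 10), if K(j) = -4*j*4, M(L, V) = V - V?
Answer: -9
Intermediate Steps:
M(L, V) = 0
K(j) = -16*j
A(I, F) = 1
g(J) = 1
A(M(-2, 2), -6)*(g(K(4)) - 10) = 1*(1 - 10) = 1*(-9) = -9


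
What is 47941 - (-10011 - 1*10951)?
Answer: 68903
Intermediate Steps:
47941 - (-10011 - 1*10951) = 47941 - (-10011 - 10951) = 47941 - 1*(-20962) = 47941 + 20962 = 68903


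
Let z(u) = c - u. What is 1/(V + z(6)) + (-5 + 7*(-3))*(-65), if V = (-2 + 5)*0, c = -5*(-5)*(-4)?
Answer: 179139/106 ≈ 1690.0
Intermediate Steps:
c = -100 (c = 25*(-4) = -100)
z(u) = -100 - u
V = 0 (V = 3*0 = 0)
1/(V + z(6)) + (-5 + 7*(-3))*(-65) = 1/(0 + (-100 - 1*6)) + (-5 + 7*(-3))*(-65) = 1/(0 + (-100 - 6)) + (-5 - 21)*(-65) = 1/(0 - 106) - 26*(-65) = 1/(-106) + 1690 = -1/106 + 1690 = 179139/106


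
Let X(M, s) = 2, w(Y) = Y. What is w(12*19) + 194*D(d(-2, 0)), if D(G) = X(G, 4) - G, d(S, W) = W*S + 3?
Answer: 34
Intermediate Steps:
d(S, W) = 3 + S*W (d(S, W) = S*W + 3 = 3 + S*W)
D(G) = 2 - G
w(12*19) + 194*D(d(-2, 0)) = 12*19 + 194*(2 - (3 - 2*0)) = 228 + 194*(2 - (3 + 0)) = 228 + 194*(2 - 1*3) = 228 + 194*(2 - 3) = 228 + 194*(-1) = 228 - 194 = 34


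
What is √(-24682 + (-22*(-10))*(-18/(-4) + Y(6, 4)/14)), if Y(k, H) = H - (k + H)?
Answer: 2*I*√291382/7 ≈ 154.23*I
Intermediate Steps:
Y(k, H) = -k (Y(k, H) = H - (H + k) = H + (-H - k) = -k)
√(-24682 + (-22*(-10))*(-18/(-4) + Y(6, 4)/14)) = √(-24682 + (-22*(-10))*(-18/(-4) - 1*6/14)) = √(-24682 + 220*(-18*(-¼) - 6*1/14)) = √(-24682 + 220*(9/2 - 3/7)) = √(-24682 + 220*(57/14)) = √(-24682 + 6270/7) = √(-166504/7) = 2*I*√291382/7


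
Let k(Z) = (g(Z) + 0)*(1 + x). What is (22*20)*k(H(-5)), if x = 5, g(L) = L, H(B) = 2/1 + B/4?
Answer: 1980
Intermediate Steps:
H(B) = 2 + B/4 (H(B) = 2*1 + B*(1/4) = 2 + B/4)
k(Z) = 6*Z (k(Z) = (Z + 0)*(1 + 5) = Z*6 = 6*Z)
(22*20)*k(H(-5)) = (22*20)*(6*(2 + (1/4)*(-5))) = 440*(6*(2 - 5/4)) = 440*(6*(3/4)) = 440*(9/2) = 1980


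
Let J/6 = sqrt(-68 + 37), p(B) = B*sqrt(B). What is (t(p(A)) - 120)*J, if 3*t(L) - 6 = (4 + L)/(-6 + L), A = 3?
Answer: -2158*I*sqrt(31)/3 - 20*I*sqrt(93)/3 ≈ -4069.4*I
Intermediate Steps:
p(B) = B**(3/2)
J = 6*I*sqrt(31) (J = 6*sqrt(-68 + 37) = 6*sqrt(-31) = 6*(I*sqrt(31)) = 6*I*sqrt(31) ≈ 33.407*I)
t(L) = 2 + (4 + L)/(3*(-6 + L)) (t(L) = 2 + ((4 + L)/(-6 + L))/3 = 2 + (4 + L)/(3*(-6 + L)))
(t(p(A)) - 120)*J = ((-32 + 7*3**(3/2))/(3*(-6 + 3**(3/2))) - 120)*(6*I*sqrt(31)) = ((-32 + 7*(3*sqrt(3)))/(3*(-6 + 3*sqrt(3))) - 120)*(6*I*sqrt(31)) = ((-32 + 21*sqrt(3))/(3*(-6 + 3*sqrt(3))) - 120)*(6*I*sqrt(31)) = (-120 + (-32 + 21*sqrt(3))/(3*(-6 + 3*sqrt(3))))*(6*I*sqrt(31)) = 6*I*sqrt(31)*(-120 + (-32 + 21*sqrt(3))/(3*(-6 + 3*sqrt(3))))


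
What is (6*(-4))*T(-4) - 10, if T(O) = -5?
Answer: 110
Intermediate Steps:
(6*(-4))*T(-4) - 10 = (6*(-4))*(-5) - 10 = -24*(-5) - 10 = 120 - 10 = 110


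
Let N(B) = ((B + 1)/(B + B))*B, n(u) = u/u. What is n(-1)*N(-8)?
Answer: -7/2 ≈ -3.5000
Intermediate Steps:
n(u) = 1
N(B) = 1/2 + B/2 (N(B) = ((1 + B)/((2*B)))*B = ((1 + B)*(1/(2*B)))*B = ((1 + B)/(2*B))*B = 1/2 + B/2)
n(-1)*N(-8) = 1*(1/2 + (1/2)*(-8)) = 1*(1/2 - 4) = 1*(-7/2) = -7/2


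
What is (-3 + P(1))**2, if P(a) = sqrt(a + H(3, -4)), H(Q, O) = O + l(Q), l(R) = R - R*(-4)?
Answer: 21 - 12*sqrt(3) ≈ 0.21539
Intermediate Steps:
l(R) = 5*R (l(R) = R - (-4)*R = R + 4*R = 5*R)
H(Q, O) = O + 5*Q
P(a) = sqrt(11 + a) (P(a) = sqrt(a + (-4 + 5*3)) = sqrt(a + (-4 + 15)) = sqrt(a + 11) = sqrt(11 + a))
(-3 + P(1))**2 = (-3 + sqrt(11 + 1))**2 = (-3 + sqrt(12))**2 = (-3 + 2*sqrt(3))**2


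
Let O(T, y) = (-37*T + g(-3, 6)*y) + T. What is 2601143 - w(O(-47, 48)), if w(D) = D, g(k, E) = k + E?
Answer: 2599307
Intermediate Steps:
g(k, E) = E + k
O(T, y) = -36*T + 3*y (O(T, y) = (-37*T + (6 - 3)*y) + T = (-37*T + 3*y) + T = -36*T + 3*y)
2601143 - w(O(-47, 48)) = 2601143 - (-36*(-47) + 3*48) = 2601143 - (1692 + 144) = 2601143 - 1*1836 = 2601143 - 1836 = 2599307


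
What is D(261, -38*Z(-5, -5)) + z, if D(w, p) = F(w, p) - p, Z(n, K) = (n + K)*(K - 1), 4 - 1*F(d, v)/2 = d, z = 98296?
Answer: 100062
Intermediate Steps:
F(d, v) = 8 - 2*d
Z(n, K) = (-1 + K)*(K + n) (Z(n, K) = (K + n)*(-1 + K) = (-1 + K)*(K + n))
D(w, p) = 8 - p - 2*w (D(w, p) = (8 - 2*w) - p = 8 - p - 2*w)
D(261, -38*Z(-5, -5)) + z = (8 - (-38)*((-5)**2 - 1*(-5) - 1*(-5) - 5*(-5)) - 2*261) + 98296 = (8 - (-38)*(25 + 5 + 5 + 25) - 522) + 98296 = (8 - (-38)*60 - 522) + 98296 = (8 - 1*(-2280) - 522) + 98296 = (8 + 2280 - 522) + 98296 = 1766 + 98296 = 100062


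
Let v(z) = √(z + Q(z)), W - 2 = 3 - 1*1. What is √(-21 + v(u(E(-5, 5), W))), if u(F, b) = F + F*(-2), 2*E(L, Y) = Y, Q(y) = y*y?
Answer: √(-84 + 2*√15)/2 ≈ 4.3662*I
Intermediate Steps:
W = 4 (W = 2 + (3 - 1*1) = 2 + (3 - 1) = 2 + 2 = 4)
Q(y) = y²
E(L, Y) = Y/2
u(F, b) = -F (u(F, b) = F - 2*F = -F)
v(z) = √(z + z²)
√(-21 + v(u(E(-5, 5), W))) = √(-21 + √((-5/2)*(1 - 5/2))) = √(-21 + √((-1*5/2)*(1 - 1*5/2))) = √(-21 + √(-5*(1 - 5/2)/2)) = √(-21 + √(-5/2*(-3/2))) = √(-21 + √(15/4)) = √(-21 + √15/2)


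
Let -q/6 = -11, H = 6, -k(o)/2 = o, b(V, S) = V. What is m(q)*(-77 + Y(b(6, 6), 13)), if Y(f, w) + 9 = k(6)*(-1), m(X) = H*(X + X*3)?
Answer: -117216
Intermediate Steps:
k(o) = -2*o
q = 66 (q = -6*(-11) = 66)
m(X) = 24*X (m(X) = 6*(X + X*3) = 6*(X + 3*X) = 6*(4*X) = 24*X)
Y(f, w) = 3 (Y(f, w) = -9 - 2*6*(-1) = -9 - 12*(-1) = -9 + 12 = 3)
m(q)*(-77 + Y(b(6, 6), 13)) = (24*66)*(-77 + 3) = 1584*(-74) = -117216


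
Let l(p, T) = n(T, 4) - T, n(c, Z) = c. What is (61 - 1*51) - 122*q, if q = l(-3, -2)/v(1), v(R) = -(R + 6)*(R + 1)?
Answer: 10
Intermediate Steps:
v(R) = -(1 + R)*(6 + R) (v(R) = -(6 + R)*(1 + R) = -(1 + R)*(6 + R))
l(p, T) = 0 (l(p, T) = T - T = 0)
q = 0 (q = 0/(-6 - 1*1² - 7*1) = 0/(-6 - 1*1 - 7) = 0/(-6 - 1 - 7) = 0/(-14) = -1/14*0 = 0)
(61 - 1*51) - 122*q = (61 - 1*51) - 122*0 = (61 - 51) + 0 = 10 + 0 = 10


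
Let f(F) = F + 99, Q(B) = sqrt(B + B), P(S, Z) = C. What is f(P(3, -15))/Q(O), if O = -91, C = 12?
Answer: -111*I*sqrt(182)/182 ≈ -8.2279*I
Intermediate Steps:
P(S, Z) = 12
Q(B) = sqrt(2)*sqrt(B) (Q(B) = sqrt(2*B) = sqrt(2)*sqrt(B))
f(F) = 99 + F
f(P(3, -15))/Q(O) = (99 + 12)/((sqrt(2)*sqrt(-91))) = 111/((sqrt(2)*(I*sqrt(91)))) = 111/((I*sqrt(182))) = 111*(-I*sqrt(182)/182) = -111*I*sqrt(182)/182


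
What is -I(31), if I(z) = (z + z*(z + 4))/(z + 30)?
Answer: -1116/61 ≈ -18.295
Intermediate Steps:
I(z) = (z + z*(4 + z))/(30 + z)
-I(31) = -31*(5 + 31)/(30 + 31) = -31*36/61 = -1*1116/61 = -1116/61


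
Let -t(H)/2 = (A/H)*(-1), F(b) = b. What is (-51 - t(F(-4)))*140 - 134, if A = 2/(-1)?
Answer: -7414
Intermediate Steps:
A = -2 (A = 2*(-1) = -2)
t(H) = -4/H (t(H) = -2*(-2/H)*(-1) = -4/H)
(-51 - t(F(-4)))*140 - 134 = (-51 - (-4)/(-4))*140 - 134 = (-51 - (-4)*(-1)/4)*140 - 134 = (-51 - 1*1)*140 - 134 = (-51 - 1)*140 - 134 = -52*140 - 134 = -7280 - 134 = -7414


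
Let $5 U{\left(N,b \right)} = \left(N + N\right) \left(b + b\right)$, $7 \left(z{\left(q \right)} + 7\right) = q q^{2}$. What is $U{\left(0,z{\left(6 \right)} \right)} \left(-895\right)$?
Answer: $0$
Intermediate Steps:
$z{\left(q \right)} = -7 + \frac{q^{3}}{7}$ ($z{\left(q \right)} = -7 + \frac{q q^{2}}{7} = -7 + \frac{q^{3}}{7}$)
$U{\left(N,b \right)} = \frac{4 N b}{5}$ ($U{\left(N,b \right)} = \frac{\left(N + N\right) \left(b + b\right)}{5} = \frac{2 N 2 b}{5} = \frac{4 N b}{5}$)
$U{\left(0,z{\left(6 \right)} \right)} \left(-895\right) = \frac{4}{5} \cdot 0 \left(-7 + \frac{6^{3}}{7}\right) \left(-895\right) = \frac{4}{5} \cdot 0 \left(-7 + \frac{1}{7} \cdot 216\right) \left(-895\right) = \frac{4}{5} \cdot 0 \left(-7 + \frac{216}{7}\right) \left(-895\right) = \frac{4}{5} \cdot 0 \cdot \frac{167}{7} \left(-895\right) = 0 \left(-895\right) = 0$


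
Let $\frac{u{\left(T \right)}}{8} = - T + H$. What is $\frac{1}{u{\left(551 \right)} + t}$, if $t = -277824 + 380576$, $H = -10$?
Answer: $\frac{1}{98264} \approx 1.0177 \cdot 10^{-5}$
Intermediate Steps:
$u{\left(T \right)} = -80 - 8 T$ ($u{\left(T \right)} = 8 \left(- T - 10\right) = 8 \left(-10 - T\right) = -80 - 8 T$)
$t = 102752$
$\frac{1}{u{\left(551 \right)} + t} = \frac{1}{\left(-80 - 4408\right) + 102752} = \frac{1}{-4488 + 102752} = \frac{1}{98264}$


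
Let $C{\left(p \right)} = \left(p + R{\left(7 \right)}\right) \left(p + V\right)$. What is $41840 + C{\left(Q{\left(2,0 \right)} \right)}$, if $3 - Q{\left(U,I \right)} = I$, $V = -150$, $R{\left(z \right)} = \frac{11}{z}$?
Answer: $41168$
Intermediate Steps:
$Q{\left(U,I \right)} = 3 - I$
$C{\left(p \right)} = \left(-150 + p\right) \left(\frac{11}{7} + p\right)$ ($C{\left(p \right)} = \left(p + \frac{11}{7}\right) \left(p - 150\right) = \left(p + 11 \cdot \frac{1}{7}\right) \left(-150 + p\right) = \left(p + \frac{11}{7}\right) \left(-150 + p\right) = \left(\frac{11}{7} + p\right) \left(-150 + p\right) = \left(-150 + p\right) \left(\frac{11}{7} + p\right)$)
$41840 + C{\left(Q{\left(2,0 \right)} \right)} = 41840 - \left(\frac{1650}{7} - \left(3 - 0\right)^{2} + \frac{1039 \left(3 - 0\right)}{7}\right) = 41840 - \left(\frac{1650}{7} - \left(3 + 0\right)^{2} + \frac{1039 \left(3 + 0\right)}{7}\right) = 41840 - \left(681 - 9\right) = 41840 - 672 = 41168$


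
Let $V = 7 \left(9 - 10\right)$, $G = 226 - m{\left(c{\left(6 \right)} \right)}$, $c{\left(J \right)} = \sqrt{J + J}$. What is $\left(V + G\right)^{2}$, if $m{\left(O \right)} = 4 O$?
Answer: $48153 - 3504 \sqrt{3} \approx 42084.0$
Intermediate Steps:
$c{\left(J \right)} = \sqrt{2} \sqrt{J}$ ($c{\left(J \right)} = \sqrt{2 J} = \sqrt{2} \sqrt{J}$)
$G = 226 - 8 \sqrt{3}$ ($G = 226 - 4 \sqrt{2} \sqrt{6} = 226 - 4 \cdot 2 \sqrt{3} = 226 - 8 \sqrt{3} \approx 212.14$)
$V = -7$ ($V = 7 \left(-1\right) = -7$)
$\left(V + G\right)^{2} = \left(-7 + \left(226 - 8 \sqrt{3}\right)\right)^{2} = \left(219 - 8 \sqrt{3}\right)^{2}$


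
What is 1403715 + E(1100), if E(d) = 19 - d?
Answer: 1402634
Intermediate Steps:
1403715 + E(1100) = 1403715 + (19 - 1*1100) = 1403715 + (19 - 1100) = 1403715 - 1081 = 1402634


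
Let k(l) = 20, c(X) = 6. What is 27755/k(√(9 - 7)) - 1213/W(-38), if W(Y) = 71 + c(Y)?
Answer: 422575/308 ≈ 1372.0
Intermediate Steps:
W(Y) = 77 (W(Y) = 71 + 6 = 77)
27755/k(√(9 - 7)) - 1213/W(-38) = 27755/20 - 1213/77 = 27755*(1/20) - 1213*1/77 = 5551/4 - 1213/77 = 422575/308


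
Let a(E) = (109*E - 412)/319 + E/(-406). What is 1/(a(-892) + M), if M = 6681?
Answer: 2233/14240099 ≈ 0.00015681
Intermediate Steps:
a(E) = -412/319 + 1515*E/4466 (a(E) = (-412 + 109*E)*(1/319) + E*(-1/406) = (-412/319 + 109*E/319) - E/406 = -412/319 + 1515*E/4466)
1/(a(-892) + M) = 1/((-412/319 + (1515/4466)*(-892)) + 6681) = 1/((-412/319 - 675690/2233) + 6681) = 1/(-678574/2233 + 6681) = 1/(14240099/2233) = 2233/14240099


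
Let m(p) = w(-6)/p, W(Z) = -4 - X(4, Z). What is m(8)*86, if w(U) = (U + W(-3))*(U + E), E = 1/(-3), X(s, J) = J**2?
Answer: 15523/12 ≈ 1293.6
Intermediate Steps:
W(Z) = -4 - Z**2
E = -1/3 ≈ -0.33333
w(U) = (-13 + U)*(-1/3 + U) (w(U) = (U + (-4 - 1*(-3)**2))*(U - 1/3) = (U + (-4 - 1*9))*(-1/3 + U) = (U + (-4 - 9))*(-1/3 + U) = (U - 13)*(-1/3 + U) = (-13 + U)*(-1/3 + U))
m(p) = 361/(3*p) (m(p) = (13/3 + (-6)**2 - 40/3*(-6))/p = (13/3 + 36 + 80)/p = 361/(3*p))
m(8)*86 = ((361/3)/8)*86 = ((361/3)*(1/8))*86 = (361/24)*86 = 15523/12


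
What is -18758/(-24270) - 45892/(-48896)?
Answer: 253873751/148338240 ≈ 1.7115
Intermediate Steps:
-18758/(-24270) - 45892/(-48896) = -18758*(-1/24270) - 45892*(-1/48896) = 9379/12135 + 11473/12224 = 253873751/148338240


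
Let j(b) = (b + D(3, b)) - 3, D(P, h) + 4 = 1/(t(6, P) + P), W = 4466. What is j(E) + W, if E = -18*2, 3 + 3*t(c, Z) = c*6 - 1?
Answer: 181346/41 ≈ 4423.1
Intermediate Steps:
t(c, Z) = -4/3 + 2*c (t(c, Z) = -1 + (c*6 - 1)/3 = -1 + (6*c - 1)/3 = -1 + (-1 + 6*c)/3 = -1 + (-⅓ + 2*c) = -4/3 + 2*c)
E = -36
D(P, h) = -4 + 1/(32/3 + P) (D(P, h) = -4 + 1/((-4/3 + 2*6) + P) = -4 + 1/((-4/3 + 12) + P) = -4 + 1/(32/3 + P))
j(b) = -284/41 + b (j(b) = (b + (-125 - 12*3)/(32 + 3*3)) - 3 = (b + (-125 - 36)/(32 + 9)) - 3 = (b - 161/41) - 3 = (-161/41 + b) - 3 = -284/41 + b)
j(E) + W = (-284/41 - 36) + 4466 = -1760/41 + 4466 = 181346/41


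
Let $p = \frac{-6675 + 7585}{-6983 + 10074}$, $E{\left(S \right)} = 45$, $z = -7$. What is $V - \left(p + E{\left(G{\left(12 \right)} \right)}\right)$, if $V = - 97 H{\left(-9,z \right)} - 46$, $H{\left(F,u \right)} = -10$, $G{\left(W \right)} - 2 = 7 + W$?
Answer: $\frac{2716079}{3091} \approx 878.71$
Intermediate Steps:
$G{\left(W \right)} = 9 + W$ ($G{\left(W \right)} = 2 + \left(7 + W\right) = 9 + W$)
$p = \frac{910}{3091} \approx 0.2944$
$V = 924$ ($V = \left(-97\right) \left(-10\right) - 46 = 970 - 46 = 924$)
$V - \left(p + E{\left(G{\left(12 \right)} \right)}\right) = 924 - \left(\frac{910}{3091} + 45\right) = 924 - \frac{140005}{3091} = \frac{2716079}{3091}$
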